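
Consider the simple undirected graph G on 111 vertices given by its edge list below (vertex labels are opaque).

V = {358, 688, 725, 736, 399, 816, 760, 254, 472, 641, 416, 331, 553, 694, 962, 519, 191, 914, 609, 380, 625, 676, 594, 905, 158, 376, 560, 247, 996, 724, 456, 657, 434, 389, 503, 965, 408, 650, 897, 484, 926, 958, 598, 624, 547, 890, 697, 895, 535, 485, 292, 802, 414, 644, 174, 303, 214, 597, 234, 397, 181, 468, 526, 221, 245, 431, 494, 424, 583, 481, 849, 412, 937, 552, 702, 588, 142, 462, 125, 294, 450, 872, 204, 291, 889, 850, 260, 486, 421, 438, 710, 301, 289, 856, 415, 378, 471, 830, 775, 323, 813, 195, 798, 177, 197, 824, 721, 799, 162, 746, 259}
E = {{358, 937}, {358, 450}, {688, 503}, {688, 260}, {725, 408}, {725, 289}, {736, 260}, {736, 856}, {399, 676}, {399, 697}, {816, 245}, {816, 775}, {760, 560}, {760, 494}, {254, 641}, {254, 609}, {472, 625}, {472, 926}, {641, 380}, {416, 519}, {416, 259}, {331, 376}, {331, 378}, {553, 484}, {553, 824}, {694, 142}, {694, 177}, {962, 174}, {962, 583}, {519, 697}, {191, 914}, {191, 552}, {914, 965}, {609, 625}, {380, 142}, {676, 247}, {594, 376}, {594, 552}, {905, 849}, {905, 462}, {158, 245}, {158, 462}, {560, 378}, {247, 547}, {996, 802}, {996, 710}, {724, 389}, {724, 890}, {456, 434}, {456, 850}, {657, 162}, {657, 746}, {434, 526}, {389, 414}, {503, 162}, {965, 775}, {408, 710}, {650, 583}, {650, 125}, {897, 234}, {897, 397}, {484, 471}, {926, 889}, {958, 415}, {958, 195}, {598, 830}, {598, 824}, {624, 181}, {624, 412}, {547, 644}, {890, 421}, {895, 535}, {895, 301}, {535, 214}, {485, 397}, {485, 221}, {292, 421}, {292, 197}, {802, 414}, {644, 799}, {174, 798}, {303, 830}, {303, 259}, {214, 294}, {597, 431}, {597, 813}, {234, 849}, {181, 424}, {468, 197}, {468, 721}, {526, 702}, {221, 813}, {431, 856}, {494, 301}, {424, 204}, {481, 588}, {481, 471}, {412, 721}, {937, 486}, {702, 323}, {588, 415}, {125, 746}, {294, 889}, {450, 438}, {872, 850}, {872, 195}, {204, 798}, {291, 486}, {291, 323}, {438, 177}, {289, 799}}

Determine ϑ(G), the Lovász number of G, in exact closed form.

111*cos(pi/111)/(cos(pi/111) + 1)

N(484) = {553, 471}, |N(484)| = 2.
N(214) = {535, 294}, |N(214)| = 2.
N(468) = {197, 721}, |N(468)| = 2.
Vertex 535 has 2 neighbors: 895, 214.
Every vertex has degree 2 (N=111); this is C_{111}, the 111-cycle.
spec(A) ≈ [2.0, 1.996797, 1.987197, 1.971232, 1.948952, 1.920429, 1.885755, 1.84504, 1.798414, 1.746028, 1.688049, 1.624662, 1.556072, 1.482496, 1.404172, 1.321349, 1.234294, 1.143286, 1.048615, 0.950584, 0.849509, 0.745713, 0.639528, 0.531294, 0.421359, 0.310073, 0.197795, 0.084882, -0.028302, -0.141395, -0.254036, -0.365862, -0.476517, -0.585646, -0.692898, -0.797931, -0.900407, -1.0, -1.096389, -1.189266, -1.278334, -1.363307, -1.443912, -1.519892, -1.591004, -1.657019, -1.717727, -1.772931, -1.822457, -1.866145, -1.903855, -1.935466, -1.960877, -1.980007, -1.992795, -1.999199] (distinct, 6 d.p.).
−111·(-2*cos(pi/111)) / ((2)−(-2*cos(pi/111))) = 111*cos(pi/111)/(cos(pi/111) + 1) = ϑ(G).
= 55.48888410… (decimal).
Sandwich: α(G)=55 ≤ ϑ(G)=111*cos(pi/111)/(cos(pi/111) + 1) ≤ χ(Ḡ)=56 (both strict).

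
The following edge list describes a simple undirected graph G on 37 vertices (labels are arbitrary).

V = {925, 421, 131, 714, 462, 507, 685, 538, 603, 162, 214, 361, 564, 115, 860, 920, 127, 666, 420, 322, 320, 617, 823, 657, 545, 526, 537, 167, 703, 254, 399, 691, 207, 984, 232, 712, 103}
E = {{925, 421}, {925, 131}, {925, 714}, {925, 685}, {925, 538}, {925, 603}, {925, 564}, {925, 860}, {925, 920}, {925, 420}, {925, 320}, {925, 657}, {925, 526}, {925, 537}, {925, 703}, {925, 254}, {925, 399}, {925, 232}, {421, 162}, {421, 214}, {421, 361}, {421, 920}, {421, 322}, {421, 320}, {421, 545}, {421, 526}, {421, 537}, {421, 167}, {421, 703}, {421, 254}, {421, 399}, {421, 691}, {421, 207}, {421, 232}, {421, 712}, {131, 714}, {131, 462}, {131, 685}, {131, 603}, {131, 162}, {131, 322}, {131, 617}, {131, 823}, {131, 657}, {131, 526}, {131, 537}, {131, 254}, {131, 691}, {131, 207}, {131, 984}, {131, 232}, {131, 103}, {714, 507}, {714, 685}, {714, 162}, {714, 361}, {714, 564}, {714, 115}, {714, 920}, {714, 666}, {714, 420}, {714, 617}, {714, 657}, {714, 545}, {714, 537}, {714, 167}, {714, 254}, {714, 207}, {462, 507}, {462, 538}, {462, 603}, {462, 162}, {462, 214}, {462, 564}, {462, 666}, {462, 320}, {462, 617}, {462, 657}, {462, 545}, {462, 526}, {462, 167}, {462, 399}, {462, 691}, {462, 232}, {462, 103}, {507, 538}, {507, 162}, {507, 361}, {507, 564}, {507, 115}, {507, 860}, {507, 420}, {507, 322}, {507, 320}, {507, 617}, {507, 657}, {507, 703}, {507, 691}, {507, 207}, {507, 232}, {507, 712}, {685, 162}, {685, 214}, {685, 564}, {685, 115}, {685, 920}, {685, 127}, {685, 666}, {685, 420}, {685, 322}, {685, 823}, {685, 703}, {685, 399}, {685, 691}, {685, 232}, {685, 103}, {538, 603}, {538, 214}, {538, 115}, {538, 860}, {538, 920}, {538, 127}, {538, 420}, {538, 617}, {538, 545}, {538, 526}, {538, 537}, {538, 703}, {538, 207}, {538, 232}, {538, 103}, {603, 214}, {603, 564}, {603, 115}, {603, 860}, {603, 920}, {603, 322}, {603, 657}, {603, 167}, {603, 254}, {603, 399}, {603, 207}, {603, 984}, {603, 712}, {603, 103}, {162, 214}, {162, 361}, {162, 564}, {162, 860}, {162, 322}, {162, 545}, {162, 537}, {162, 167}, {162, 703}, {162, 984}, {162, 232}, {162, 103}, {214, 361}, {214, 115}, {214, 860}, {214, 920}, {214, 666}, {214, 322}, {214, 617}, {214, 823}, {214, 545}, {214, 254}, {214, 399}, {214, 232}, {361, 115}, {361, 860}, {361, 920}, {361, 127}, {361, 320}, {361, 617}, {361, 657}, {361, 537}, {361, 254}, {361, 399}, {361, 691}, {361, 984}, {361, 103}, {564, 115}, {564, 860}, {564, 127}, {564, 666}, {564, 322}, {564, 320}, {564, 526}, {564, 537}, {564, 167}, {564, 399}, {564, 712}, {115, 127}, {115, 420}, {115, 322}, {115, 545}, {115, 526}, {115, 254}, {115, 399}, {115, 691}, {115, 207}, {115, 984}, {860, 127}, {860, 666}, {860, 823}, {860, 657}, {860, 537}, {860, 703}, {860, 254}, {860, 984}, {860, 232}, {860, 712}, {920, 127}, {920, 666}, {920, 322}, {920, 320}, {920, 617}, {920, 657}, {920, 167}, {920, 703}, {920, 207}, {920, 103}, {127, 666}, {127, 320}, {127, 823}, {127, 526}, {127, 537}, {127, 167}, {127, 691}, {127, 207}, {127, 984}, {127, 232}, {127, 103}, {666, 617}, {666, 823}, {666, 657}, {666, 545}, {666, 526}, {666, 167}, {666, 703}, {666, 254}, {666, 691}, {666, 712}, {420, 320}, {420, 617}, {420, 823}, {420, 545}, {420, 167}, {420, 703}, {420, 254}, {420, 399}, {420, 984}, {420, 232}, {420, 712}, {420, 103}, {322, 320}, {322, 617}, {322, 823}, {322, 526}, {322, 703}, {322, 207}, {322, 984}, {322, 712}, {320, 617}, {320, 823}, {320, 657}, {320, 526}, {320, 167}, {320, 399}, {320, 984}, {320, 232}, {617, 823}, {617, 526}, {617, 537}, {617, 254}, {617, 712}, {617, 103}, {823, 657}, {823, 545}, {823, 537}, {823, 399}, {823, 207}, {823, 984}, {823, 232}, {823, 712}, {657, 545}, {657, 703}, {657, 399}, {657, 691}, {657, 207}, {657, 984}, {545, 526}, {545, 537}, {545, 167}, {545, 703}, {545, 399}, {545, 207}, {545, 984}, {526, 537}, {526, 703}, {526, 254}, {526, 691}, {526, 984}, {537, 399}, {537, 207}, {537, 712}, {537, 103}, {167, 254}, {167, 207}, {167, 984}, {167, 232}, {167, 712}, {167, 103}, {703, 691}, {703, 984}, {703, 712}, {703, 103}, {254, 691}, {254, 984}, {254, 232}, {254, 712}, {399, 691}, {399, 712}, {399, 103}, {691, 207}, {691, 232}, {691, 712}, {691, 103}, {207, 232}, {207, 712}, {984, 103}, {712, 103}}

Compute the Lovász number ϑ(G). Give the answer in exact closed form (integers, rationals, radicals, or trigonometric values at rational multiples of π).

sqrt(37)

N(214) = {421, 462, 685, 538, 603, 162, 361, 115, 860, 920, 666, 322, 617, 823, 545, 254, 399, 232}, |N(214)| = 18.
deg(860) = 18; N(860) = {925, 507, 538, 603, 162, 214, 361, 564, 127, 666, 823, 657, 537, 703, 254, 984, 232, 712}.
N(984) = {131, 603, 162, 361, 115, 860, 127, 420, 322, 320, 823, 657, 545, 526, 167, 703, 254, 103}, |N(984)| = 18.
deg(361) = 18; N(361) = {421, 714, 507, 162, 214, 115, 860, 920, 127, 320, 617, 657, 537, 254, 399, 691, 984, 103}.
18-regular, N=37; strongly regular (37,18,8,9).
spec(A) ≈ [18.0, 2.54138, -3.54138] (distinct, 5 d.p.).
Lovász (edge-transitive): ϑ = −37·(-sqrt(37)/2 - 1/2)/((18)−(-sqrt(37)/2 - 1/2)) = sqrt(37).
ϑ(G) ≈ 6.0828.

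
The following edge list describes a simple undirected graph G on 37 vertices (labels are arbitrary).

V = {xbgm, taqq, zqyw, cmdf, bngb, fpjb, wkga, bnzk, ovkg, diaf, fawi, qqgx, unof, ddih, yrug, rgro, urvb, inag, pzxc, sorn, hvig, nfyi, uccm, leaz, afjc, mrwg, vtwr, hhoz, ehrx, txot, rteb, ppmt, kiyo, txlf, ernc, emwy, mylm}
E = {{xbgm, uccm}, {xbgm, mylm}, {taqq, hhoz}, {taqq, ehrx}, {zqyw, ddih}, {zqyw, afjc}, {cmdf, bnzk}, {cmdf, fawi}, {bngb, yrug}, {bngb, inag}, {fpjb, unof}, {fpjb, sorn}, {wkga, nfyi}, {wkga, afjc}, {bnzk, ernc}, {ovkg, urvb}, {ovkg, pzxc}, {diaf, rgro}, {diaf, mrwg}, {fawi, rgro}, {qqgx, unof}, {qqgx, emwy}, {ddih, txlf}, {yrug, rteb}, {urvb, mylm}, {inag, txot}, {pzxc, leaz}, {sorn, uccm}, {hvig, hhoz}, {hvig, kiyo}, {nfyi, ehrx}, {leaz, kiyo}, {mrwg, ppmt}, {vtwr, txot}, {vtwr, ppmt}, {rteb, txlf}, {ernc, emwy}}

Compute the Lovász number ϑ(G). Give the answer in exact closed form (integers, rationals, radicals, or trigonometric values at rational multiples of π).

Vertex zqyw has 2 neighbors: ddih, afjc.
N(emwy) = {qqgx, ernc}, |N(emwy)| = 2.
deg(xbgm) = 2; N(xbgm) = {uccm, mylm}.
N(mylm) = {xbgm, urvb}, |N(mylm)| = 2.
deg(v) = 2 for all v (|V|=37); connected 2-regular on 37 ⇒ C_{37}.
A has 19 distinct eigenvalues ≈ [2.0, 1.97123, 1.88575, 1.74603, 1.55607, 1.32135, 1.04861, 0.74571, 0.42136, 0.08488, -0.25404, -0.58565, -0.90041, -1.18927, -1.44391, -1.65702, -1.82246, -1.93547, -1.99279].
ϑ = −N·λ_min/(λ_max−λ_min) = −37·(-2*cos(pi/37))/(2−(-2*cos(pi/37))) = 37*cos(pi/37)/(cos(pi/37) + 1).
Numerically 18.4666.
α=18, χ(Ḡ)=19; ϑ=37*cos(pi/37)/(cos(pi/37) + 1) lies between (both strict).

37*cos(pi/37)/(cos(pi/37) + 1)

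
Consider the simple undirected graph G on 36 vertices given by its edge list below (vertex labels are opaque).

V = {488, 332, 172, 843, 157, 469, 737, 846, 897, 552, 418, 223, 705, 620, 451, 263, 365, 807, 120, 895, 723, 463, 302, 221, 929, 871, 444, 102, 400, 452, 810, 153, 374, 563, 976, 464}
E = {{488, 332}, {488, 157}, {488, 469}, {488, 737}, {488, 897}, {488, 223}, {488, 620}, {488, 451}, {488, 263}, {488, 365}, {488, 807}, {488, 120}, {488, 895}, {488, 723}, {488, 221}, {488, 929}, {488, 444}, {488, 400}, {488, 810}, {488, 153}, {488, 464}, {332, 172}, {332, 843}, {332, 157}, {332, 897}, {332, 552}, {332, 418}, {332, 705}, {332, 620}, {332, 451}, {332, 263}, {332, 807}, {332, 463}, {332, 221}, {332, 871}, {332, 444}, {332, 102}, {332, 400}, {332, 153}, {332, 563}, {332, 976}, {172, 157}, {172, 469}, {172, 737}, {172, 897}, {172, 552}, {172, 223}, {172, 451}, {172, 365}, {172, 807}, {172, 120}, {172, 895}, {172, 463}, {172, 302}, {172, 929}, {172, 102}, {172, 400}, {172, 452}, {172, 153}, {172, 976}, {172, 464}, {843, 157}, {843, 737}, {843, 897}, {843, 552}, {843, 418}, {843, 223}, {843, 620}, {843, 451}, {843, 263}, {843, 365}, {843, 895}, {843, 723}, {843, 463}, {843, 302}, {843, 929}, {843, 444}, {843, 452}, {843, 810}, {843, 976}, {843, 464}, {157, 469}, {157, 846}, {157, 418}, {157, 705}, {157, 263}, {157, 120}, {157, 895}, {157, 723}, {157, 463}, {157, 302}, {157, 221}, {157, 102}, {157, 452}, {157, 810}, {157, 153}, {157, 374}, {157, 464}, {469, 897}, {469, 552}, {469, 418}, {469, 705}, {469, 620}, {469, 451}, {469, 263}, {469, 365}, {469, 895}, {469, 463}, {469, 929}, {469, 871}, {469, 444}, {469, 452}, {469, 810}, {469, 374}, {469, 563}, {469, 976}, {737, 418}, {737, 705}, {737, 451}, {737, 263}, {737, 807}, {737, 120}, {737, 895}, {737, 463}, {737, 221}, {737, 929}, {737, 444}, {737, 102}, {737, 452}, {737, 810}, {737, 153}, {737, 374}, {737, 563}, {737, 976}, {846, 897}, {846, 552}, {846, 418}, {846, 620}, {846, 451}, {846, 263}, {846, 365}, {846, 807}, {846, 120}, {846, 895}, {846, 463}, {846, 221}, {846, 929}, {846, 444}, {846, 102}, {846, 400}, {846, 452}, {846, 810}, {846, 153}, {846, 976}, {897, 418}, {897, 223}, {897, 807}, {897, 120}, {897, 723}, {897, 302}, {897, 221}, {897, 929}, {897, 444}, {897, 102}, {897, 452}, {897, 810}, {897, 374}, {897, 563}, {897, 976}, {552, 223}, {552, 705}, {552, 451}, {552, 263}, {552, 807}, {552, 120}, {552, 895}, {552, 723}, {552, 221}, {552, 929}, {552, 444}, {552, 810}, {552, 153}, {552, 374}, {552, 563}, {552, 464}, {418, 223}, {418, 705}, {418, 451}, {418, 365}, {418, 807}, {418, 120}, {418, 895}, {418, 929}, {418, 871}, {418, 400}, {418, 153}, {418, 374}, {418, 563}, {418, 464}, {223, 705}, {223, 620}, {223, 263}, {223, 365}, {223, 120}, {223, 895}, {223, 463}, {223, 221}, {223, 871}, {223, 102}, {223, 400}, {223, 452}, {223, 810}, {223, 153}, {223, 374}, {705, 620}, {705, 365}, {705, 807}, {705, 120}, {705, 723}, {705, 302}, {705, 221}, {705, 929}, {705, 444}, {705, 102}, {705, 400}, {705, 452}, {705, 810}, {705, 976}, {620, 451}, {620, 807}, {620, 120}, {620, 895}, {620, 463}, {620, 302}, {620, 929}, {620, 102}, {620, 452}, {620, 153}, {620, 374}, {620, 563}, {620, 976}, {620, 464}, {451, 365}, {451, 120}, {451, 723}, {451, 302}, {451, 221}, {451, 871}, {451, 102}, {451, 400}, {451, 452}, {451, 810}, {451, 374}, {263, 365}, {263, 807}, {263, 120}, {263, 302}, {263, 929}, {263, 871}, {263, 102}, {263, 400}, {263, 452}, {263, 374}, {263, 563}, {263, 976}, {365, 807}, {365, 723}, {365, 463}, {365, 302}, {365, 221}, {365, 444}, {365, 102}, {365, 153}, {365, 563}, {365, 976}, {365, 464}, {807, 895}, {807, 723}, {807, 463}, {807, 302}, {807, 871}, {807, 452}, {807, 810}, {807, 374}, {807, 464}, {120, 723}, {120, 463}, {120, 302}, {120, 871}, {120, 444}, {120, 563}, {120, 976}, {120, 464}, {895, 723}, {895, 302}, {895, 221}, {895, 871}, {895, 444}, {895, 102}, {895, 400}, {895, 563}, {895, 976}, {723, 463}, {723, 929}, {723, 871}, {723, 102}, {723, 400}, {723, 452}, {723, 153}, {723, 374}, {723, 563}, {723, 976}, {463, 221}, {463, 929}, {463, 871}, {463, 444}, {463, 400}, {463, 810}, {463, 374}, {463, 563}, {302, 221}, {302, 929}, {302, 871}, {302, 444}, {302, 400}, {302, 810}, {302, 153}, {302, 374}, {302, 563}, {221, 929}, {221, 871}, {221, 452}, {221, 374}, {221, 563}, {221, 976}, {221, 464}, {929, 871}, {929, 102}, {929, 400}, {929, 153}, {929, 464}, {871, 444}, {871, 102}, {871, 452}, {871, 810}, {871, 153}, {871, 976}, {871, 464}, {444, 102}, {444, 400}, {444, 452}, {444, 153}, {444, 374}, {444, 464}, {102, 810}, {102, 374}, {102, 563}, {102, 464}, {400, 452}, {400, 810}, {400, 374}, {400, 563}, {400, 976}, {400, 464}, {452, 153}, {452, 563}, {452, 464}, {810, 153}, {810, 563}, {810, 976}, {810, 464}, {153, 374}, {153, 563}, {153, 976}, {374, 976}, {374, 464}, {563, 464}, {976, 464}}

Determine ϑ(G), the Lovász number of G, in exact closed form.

deg(563) = 21; N(563) = {332, 469, 737, 897, 552, 418, 620, 263, 365, 120, 895, 723, 463, 302, 221, 102, 400, 452, 810, 153, 464}.
Vertex 302 has 21 neighbors: 172, 843, 157, 897, 705, 620, 451, 263, 365, 807, 120, 895, 221, 929, 871, 444, 400, 810, 153, 374, 563.
Vertex 843 has 21 neighbors: 332, 157, 737, 897, 552, 418, 223, 620, 451, 263, 365, 895, 723, 463, 302, 929, 444, 452, 810, 976, 464.
deg(365) = 21; N(365) = {488, 172, 843, 469, 846, 418, 223, 705, 451, 263, 807, 723, 463, 302, 221, 444, 102, 153, 563, 976, 464}.
21-regular, N=36; Kneser-type, 2-subsets of [9].
Distinct eigenvalues (to 6 d.p.): [21.0, 1.0, -6.0].
ϑ = −N·λ_min/(λ_max−λ_min) = −36·(-6)/(21−(-6)) = 8.
Numerically 8.0000000.

8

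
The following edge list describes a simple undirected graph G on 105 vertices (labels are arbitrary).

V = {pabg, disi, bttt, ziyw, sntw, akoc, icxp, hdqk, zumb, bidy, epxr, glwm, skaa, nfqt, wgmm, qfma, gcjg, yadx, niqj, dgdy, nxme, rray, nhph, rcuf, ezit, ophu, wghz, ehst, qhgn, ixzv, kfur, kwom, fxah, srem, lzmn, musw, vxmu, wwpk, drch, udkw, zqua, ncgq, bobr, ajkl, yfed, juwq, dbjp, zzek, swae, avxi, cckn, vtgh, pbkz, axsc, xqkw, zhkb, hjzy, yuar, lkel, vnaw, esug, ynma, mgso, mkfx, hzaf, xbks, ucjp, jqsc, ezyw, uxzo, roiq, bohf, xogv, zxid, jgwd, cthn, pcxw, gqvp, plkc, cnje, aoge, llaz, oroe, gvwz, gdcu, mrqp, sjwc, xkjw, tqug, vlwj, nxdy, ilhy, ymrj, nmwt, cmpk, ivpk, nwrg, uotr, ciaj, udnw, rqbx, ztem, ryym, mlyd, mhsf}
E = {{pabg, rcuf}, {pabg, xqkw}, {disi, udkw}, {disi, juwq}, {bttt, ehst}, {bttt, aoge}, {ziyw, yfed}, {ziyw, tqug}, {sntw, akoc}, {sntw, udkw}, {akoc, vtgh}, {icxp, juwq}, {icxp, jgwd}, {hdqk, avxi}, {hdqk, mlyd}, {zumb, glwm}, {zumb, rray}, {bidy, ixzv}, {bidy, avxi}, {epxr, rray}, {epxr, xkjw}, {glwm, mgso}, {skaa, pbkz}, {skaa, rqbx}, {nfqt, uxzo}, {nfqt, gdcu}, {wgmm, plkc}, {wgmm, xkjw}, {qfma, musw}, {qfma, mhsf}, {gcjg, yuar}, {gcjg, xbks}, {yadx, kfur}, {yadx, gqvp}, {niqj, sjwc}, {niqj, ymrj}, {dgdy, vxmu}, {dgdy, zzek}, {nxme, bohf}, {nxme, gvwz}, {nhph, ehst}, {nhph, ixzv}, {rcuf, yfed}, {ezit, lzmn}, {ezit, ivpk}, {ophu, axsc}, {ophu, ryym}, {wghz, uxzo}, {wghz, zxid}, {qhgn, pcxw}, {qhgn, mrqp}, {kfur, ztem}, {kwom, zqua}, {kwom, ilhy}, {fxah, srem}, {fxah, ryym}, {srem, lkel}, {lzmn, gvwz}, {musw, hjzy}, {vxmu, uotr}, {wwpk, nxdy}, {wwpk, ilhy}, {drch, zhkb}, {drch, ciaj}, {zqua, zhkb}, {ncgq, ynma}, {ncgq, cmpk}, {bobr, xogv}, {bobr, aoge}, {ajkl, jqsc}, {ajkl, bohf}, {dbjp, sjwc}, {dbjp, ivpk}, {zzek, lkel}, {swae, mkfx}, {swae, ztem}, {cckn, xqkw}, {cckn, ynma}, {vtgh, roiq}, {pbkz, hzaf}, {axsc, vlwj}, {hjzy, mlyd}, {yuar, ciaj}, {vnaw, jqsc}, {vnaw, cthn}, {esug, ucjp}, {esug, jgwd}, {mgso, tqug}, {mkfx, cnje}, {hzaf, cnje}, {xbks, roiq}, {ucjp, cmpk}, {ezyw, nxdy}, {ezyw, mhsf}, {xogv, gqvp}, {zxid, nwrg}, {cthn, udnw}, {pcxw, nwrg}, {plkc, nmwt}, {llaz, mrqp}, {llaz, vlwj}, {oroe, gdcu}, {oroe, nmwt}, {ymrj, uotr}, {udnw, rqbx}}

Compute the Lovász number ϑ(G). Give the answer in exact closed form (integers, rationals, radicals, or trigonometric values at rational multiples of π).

105*cos(pi/105)/(cos(pi/105) + 1)

Vertex glwm has 2 neighbors: zumb, mgso.
N(rray) = {zumb, epxr}, |N(rray)| = 2.
Vertex oroe has 2 neighbors: gdcu, nmwt.
Vertex jgwd has 2 neighbors: icxp, esug.
105-vertex 2-regular graph: a single 105-cycle (edge-transitive).
The 53 distinct eigenvalues: [2.0, 1.99642, 1.985694, 1.967859, 1.94298, 1.911146, 1.87247, 1.827091, 1.775172, 1.716898, 1.652478, 1.582142, 1.506143, 1.424752, 1.338261, 1.24698, 1.151234, 1.051368, 0.947737, 0.840714, 0.730682, 0.618034, 0.503174, 0.386512, 0.268467, 0.14946, 0.029919, -0.08973, -0.209057, -0.327636, -0.445042, -0.560855, -0.67466, -0.78605, -0.894626, -1.0, -1.101794, -1.199644, -1.293199, -1.382125, -1.466104, -1.544834, -1.618034, -1.685442, -1.746816, -1.801938, -1.850609, -1.892655, -1.927926, -1.956295, -1.977662, -1.991949, -1.999105].
λ_max=2, λ_min=-2*cos(pi/105); ϑ = −105·λ_min/(λ_max−λ_min) = 105*cos(pi/105)/(cos(pi/105) + 1).
ϑ(G) ≈ 52.4882.
Lovász sandwich 52 ≤ 105*cos(pi/105)/(cos(pi/105) + 1) ≤ 53: both strict.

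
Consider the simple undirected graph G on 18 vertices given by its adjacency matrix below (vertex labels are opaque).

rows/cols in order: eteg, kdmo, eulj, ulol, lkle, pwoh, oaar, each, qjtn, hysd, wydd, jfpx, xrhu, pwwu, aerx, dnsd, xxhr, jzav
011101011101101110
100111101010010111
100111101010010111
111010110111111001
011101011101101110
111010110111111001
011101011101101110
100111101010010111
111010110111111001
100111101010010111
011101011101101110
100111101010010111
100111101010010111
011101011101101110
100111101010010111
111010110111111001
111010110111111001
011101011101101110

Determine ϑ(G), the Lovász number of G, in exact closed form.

Vertex oaar has 12 neighbors: kdmo, eulj, ulol, pwoh, each, qjtn, hysd, jfpx, xrhu, aerx, dnsd, xxhr.
Vertex jzav has 12 neighbors: kdmo, eulj, ulol, pwoh, each, qjtn, hysd, jfpx, xrhu, aerx, dnsd, xxhr.
Vertex eulj has 11 neighbors: eteg, ulol, lkle, pwoh, oaar, qjtn, wydd, pwwu, dnsd, xxhr, jzav.
deg(ulol) = 13; N(ulol) = {eteg, kdmo, eulj, lkle, oaar, each, hysd, wydd, jfpx, xrhu, pwwu, aerx, jzav}.
K_{7,6,5} (perfect); ϑ(G) = α(G) = max{7,6,5} = 7.
ϑ(G) ≈ 7.00000.
α=7, χ(Ḡ)=7; ϑ=7 lies between (collapsed).

7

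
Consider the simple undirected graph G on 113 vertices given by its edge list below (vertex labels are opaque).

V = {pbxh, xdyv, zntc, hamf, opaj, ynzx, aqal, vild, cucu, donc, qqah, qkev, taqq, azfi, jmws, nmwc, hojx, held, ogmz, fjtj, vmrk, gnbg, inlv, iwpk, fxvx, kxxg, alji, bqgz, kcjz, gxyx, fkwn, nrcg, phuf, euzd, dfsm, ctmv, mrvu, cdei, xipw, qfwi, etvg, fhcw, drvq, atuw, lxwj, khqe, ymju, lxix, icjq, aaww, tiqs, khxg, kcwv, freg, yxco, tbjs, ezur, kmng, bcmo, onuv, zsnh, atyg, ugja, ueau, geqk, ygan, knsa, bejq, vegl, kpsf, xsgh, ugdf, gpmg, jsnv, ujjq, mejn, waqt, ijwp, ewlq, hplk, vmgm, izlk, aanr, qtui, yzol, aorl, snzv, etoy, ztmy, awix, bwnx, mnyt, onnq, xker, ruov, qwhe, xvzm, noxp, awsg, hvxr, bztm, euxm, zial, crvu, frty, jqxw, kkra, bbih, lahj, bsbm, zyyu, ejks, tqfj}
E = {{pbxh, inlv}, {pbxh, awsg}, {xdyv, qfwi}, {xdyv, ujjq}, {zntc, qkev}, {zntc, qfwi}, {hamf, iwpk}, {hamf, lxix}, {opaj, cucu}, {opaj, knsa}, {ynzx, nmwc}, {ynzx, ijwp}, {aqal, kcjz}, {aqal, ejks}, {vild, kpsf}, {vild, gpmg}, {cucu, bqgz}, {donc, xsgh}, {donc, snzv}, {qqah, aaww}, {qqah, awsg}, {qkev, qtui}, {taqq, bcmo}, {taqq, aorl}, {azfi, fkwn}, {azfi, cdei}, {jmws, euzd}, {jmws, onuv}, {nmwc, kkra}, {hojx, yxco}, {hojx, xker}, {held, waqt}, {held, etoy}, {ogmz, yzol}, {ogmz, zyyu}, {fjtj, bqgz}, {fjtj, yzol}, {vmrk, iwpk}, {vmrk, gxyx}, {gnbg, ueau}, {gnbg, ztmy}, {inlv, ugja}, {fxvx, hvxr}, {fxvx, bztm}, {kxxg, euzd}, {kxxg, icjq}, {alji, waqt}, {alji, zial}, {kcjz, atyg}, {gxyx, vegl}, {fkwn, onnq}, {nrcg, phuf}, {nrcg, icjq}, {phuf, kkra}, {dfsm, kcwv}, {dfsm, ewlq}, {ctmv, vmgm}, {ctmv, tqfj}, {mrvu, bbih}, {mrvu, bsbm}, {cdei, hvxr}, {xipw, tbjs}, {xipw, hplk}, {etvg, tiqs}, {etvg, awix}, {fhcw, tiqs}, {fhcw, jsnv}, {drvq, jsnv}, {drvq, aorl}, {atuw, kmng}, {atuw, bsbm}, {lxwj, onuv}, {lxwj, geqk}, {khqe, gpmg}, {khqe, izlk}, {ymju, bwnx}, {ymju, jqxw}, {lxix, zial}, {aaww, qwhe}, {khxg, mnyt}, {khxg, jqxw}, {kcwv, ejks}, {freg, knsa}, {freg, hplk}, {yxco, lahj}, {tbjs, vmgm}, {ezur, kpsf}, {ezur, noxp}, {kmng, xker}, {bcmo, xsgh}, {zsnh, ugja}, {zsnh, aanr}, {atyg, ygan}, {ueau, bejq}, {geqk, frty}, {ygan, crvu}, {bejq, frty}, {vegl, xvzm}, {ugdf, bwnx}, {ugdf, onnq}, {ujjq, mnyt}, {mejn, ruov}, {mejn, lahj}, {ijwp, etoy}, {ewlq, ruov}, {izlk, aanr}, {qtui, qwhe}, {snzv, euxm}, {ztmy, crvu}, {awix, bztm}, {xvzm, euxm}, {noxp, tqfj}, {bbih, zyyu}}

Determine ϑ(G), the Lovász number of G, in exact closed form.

113*cos(pi/113)/(cos(pi/113) + 1)

deg(vmgm) = 2; N(vmgm) = {ctmv, tbjs}.
N(kpsf) = {vild, ezur}, |N(kpsf)| = 2.
N(yzol) = {ogmz, fjtj}, |N(yzol)| = 2.
Vertex kmng has 2 neighbors: atuw, xker.
Every vertex has degree 2 (N=113); the odd cycle C_{113}.
spec(A) ≈ [2.0, 1.996909, 1.987646, 1.972239, 1.950736, 1.923203, 1.889726, 1.850408, 1.80537, 1.754752, 1.69871, 1.637418, 1.571064, 1.499854, 1.424009, 1.343762, 1.259361, 1.171068, 1.079155, 0.983906, 0.885616, 0.784589, 0.681137, 0.575579, 0.468242, 0.359458, 0.249563, 0.138897, 0.027801, -0.083381, -0.194305, -0.304628, -0.41401, -0.522112, -0.628601, -0.733146, -0.835425, -0.935122, -1.031929, -1.125546, -1.215684, -1.302064, -1.38442, -1.462497, -1.536053, -1.604861, -1.668709, -1.727399, -1.780749, -1.828596, -1.87079, -1.907202, -1.937718, -1.962246, -1.980708, -1.993048, -1.999227] (distinct, 6 d.p.).
ϑ = −N·λ_min/(λ_max−λ_min) = −113·(-2*cos(pi/113))/(2−(-2*cos(pi/113))) = 113*cos(pi/113)/(cos(pi/113) + 1).
= 56.489080889… (decimal).
Lovász sandwich 56 ≤ 113*cos(pi/113)/(cos(pi/113) + 1) ≤ 57: both strict.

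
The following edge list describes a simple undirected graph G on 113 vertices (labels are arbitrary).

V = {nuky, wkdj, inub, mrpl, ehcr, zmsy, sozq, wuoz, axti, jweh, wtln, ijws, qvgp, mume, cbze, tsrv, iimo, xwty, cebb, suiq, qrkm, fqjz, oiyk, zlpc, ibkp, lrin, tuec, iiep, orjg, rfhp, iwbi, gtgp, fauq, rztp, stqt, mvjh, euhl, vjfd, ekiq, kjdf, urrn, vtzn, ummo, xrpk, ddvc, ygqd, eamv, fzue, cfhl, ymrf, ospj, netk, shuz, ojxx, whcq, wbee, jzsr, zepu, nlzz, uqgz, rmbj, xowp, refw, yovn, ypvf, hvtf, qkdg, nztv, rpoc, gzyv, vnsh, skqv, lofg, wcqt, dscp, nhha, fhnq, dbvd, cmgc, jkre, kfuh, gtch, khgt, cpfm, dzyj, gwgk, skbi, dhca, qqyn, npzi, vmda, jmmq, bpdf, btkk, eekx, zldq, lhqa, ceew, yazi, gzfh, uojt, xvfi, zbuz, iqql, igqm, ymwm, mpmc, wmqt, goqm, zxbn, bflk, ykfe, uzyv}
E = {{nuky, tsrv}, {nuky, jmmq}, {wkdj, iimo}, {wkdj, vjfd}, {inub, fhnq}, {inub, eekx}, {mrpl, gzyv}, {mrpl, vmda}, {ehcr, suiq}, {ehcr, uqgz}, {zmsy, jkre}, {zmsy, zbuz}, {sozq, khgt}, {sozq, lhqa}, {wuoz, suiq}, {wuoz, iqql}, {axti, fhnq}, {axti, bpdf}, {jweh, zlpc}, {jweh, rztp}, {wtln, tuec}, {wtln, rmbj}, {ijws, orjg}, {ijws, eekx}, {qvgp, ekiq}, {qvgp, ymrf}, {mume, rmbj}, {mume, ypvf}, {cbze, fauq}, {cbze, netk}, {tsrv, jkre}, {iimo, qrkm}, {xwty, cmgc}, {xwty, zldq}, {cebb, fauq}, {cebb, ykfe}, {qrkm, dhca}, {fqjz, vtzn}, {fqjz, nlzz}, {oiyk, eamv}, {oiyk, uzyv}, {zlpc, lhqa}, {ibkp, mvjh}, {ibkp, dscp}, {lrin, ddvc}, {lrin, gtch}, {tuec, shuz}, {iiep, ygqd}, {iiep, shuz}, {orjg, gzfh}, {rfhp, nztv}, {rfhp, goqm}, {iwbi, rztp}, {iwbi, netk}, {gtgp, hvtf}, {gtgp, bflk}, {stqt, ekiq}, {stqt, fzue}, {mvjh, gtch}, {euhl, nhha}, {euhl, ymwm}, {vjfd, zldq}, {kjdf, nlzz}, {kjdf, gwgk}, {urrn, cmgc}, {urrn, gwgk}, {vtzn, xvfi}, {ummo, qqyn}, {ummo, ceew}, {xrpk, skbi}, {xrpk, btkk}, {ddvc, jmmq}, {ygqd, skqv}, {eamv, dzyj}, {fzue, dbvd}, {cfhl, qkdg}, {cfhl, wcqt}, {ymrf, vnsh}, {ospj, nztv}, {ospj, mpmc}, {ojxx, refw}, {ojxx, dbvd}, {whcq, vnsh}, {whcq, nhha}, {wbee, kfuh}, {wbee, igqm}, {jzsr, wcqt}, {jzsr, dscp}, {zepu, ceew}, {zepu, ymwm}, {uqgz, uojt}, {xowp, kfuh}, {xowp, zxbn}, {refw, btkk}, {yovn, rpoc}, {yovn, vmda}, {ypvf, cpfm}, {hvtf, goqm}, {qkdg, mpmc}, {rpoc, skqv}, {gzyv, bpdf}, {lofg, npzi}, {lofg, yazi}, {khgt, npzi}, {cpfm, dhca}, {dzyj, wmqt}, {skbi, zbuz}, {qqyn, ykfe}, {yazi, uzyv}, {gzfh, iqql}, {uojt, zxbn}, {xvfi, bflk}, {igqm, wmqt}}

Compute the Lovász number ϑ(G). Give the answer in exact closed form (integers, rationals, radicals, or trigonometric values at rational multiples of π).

113*cos(pi/113)/(cos(pi/113) + 1)

Vertex ospj has 2 neighbors: nztv, mpmc.
Vertex ojxx has 2 neighbors: refw, dbvd.
deg(zbuz) = 2; N(zbuz) = {zmsy, skbi}.
Vertex iimo has 2 neighbors: wkdj, qrkm.
deg(v) = 2 for all v (|V|=113); a single 113-cycle (edge-transitive).
spec(A) ≈ [2.0, 1.9969, 1.9876, 1.9722, 1.9507, 1.9232, 1.8897, 1.8504, 1.8054, 1.7548, 1.6987, 1.6374, 1.5711, 1.4999, 1.424, 1.3438, 1.2594, 1.1711, 1.0792, 0.9839, 0.8856, 0.7846, 0.6811, 0.5756, 0.4682, 0.3595, 0.2496, 0.1389, 0.0278, -0.0834, -0.1943, -0.3046, -0.414, -0.5221, -0.6286, -0.7331, -0.8354, -0.9351, -1.0319, -1.1255, -1.2157, -1.3021, -1.3844, -1.4625, -1.5361, -1.6049, -1.6687, -1.7274, -1.7807, -1.8286, -1.8708, -1.9072, -1.9377, -1.9622, -1.9807, -1.993, -1.9992] (distinct, 4 d.p.).
With N=113: ϑ(G) = 113·(-(-1)*2*cos(pi/113))/(2−(-2*cos(pi/113))) = 113*cos(pi/113)/(cos(pi/113) + 1).
Numerically 56.4891.
Sandwich: α(G)=56 ≤ ϑ(G)=113*cos(pi/113)/(cos(pi/113) + 1) ≤ χ(Ḡ)=57 (both strict).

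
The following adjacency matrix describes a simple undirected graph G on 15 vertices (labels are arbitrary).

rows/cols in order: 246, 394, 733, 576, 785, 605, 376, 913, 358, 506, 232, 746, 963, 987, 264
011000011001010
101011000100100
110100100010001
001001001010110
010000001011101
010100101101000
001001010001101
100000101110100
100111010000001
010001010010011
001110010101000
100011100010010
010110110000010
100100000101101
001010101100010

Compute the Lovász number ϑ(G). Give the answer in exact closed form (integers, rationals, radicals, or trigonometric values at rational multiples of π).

5

N(376) = {733, 605, 913, 746, 963, 264}, |N(376)| = 6.
deg(264) = 6; N(264) = {733, 785, 376, 358, 506, 987}.
deg(232) = 6; N(232) = {733, 576, 785, 913, 506, 746}.
N(963) = {394, 576, 785, 376, 913, 987}, |N(963)| = 6.
15-vertex 6-regular graph: Kneser K(6,2) on C(6,2)=15 vertices.
Distinct eigenvalues (to 3 d.p.): [6.0, 1.0, -3.0].
With N=15: ϑ(G) = 15·(-1*(-3))/(6−(-3)) = 5.
ϑ(G) ≈ 5.000000000.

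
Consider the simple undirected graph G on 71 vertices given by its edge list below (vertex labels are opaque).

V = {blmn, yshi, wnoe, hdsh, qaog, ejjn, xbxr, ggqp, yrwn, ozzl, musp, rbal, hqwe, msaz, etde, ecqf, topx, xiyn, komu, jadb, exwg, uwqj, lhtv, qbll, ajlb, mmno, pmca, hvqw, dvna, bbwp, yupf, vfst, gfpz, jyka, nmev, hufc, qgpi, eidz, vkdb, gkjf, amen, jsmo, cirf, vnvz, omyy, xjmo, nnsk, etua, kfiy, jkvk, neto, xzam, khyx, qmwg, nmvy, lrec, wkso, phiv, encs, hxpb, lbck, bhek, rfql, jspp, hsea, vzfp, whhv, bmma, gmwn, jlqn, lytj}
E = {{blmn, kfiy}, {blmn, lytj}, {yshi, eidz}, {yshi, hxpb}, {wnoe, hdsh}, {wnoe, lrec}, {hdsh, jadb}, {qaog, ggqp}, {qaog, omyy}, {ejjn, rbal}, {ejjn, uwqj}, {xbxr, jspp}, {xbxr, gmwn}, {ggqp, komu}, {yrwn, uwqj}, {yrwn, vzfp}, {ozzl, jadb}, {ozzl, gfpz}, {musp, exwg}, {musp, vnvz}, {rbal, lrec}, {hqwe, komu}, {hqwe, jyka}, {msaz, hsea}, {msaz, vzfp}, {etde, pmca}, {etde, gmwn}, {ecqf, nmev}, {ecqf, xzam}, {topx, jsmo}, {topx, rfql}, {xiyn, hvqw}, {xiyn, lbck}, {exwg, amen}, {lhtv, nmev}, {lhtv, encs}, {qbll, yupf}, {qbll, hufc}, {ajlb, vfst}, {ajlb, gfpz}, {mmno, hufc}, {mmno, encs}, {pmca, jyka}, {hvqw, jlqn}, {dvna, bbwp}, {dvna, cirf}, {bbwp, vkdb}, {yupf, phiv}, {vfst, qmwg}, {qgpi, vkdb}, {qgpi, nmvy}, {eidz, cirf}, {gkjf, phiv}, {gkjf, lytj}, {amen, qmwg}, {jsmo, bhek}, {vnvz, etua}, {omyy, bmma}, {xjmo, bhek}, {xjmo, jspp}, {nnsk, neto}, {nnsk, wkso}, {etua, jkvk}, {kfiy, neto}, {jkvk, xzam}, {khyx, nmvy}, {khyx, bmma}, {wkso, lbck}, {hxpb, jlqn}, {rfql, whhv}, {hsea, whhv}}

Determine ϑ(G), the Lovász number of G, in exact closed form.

N(vzfp) = {yrwn, msaz}, |N(vzfp)| = 2.
deg(jspp) = 2; N(jspp) = {xbxr, xjmo}.
N(vkdb) = {bbwp, qgpi}, |N(vkdb)| = 2.
Vertex ggqp has 2 neighbors: qaog, komu.
G on 71 vertices is 2-regular; this is C_{71}, the 71-cycle.
spec(A) ≈ [2.0, 1.99217, 1.96876, 1.92993, 1.876, 1.80739, 1.72463, 1.62837, 1.51937, 1.39848, 1.26665, 1.1249, 0.97435, 0.81617, 0.6516, 0.48194, 0.3085, 0.13265, -0.04424, -0.22079, -0.3956, -0.56732, -0.7346, -0.89613, -1.05065, -1.19694, -1.33387, -1.46036, -1.57542, -1.67814, -1.76774, -1.8435, -1.90483, -1.95125, -1.98241, -1.99804] (distinct, 5 d.p.).
Lovász (edge-transitive): ϑ = −71·(-2*cos(pi/71))/((2)−(-2*cos(pi/71))) = 71*cos(pi/71)/(cos(pi/71) + 1).
ϑ(G) ≈ 35.48261826.
35 ≤ 71*cos(pi/71)/(cos(pi/71) + 1) ≤ 36: both strict.

71*cos(pi/71)/(cos(pi/71) + 1)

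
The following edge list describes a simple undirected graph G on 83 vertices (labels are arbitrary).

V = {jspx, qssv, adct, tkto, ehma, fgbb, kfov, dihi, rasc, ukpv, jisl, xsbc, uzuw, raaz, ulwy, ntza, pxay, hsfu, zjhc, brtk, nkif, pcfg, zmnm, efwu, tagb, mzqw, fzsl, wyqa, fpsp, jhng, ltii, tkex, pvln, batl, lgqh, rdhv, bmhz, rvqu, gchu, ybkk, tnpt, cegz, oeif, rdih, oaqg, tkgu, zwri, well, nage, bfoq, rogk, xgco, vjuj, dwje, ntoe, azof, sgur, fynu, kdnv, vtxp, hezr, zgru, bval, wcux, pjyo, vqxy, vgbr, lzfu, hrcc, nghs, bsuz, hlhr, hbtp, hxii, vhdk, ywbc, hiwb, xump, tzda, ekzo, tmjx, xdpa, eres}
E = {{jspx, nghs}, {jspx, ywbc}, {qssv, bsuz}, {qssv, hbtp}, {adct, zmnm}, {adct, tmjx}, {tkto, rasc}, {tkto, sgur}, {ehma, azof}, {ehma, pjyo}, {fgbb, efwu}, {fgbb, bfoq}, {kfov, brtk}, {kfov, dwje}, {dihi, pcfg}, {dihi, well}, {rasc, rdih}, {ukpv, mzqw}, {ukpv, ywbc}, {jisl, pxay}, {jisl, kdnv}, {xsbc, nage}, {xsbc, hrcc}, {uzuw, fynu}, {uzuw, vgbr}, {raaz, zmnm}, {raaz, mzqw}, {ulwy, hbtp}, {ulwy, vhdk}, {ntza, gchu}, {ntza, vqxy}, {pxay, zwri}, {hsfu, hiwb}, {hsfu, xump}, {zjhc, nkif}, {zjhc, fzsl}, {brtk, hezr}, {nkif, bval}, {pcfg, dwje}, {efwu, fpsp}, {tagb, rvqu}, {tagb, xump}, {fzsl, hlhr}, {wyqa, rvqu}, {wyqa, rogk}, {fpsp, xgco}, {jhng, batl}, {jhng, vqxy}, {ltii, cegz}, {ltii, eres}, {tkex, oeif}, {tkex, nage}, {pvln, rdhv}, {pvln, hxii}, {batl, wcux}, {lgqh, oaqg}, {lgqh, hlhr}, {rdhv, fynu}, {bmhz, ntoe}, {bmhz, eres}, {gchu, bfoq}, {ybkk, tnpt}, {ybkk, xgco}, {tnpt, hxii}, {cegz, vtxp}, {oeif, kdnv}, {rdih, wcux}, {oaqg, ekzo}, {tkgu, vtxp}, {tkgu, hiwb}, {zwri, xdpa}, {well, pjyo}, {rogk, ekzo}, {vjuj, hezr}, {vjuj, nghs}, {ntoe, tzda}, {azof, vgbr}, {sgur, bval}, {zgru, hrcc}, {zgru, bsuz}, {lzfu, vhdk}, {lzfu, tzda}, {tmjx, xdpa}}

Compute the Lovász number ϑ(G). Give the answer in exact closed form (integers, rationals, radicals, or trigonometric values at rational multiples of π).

83*cos(pi/83)/(cos(pi/83) + 1)

deg(tkgu) = 2; N(tkgu) = {vtxp, hiwb}.
Vertex jisl has 2 neighbors: pxay, kdnv.
deg(wcux) = 2; N(wcux) = {batl, rdih}.
N(xsbc) = {nage, hrcc}, |N(xsbc)| = 2.
deg(v) = 2 for all v (|V|=83); the odd cycle C_{83}.
Distinct eigenvalues (to 5 d.p.): [2.0, 1.99427, 1.97712, 1.94865, 1.90901, 1.85844, 1.79722, 1.72571, 1.64431, 1.5535, 1.45378, 1.34575, 1.23, 1.1072, 0.97807, 0.84333, 0.70376, 0.56016, 0.41335, 0.26418, 0.11349, -0.03785, -0.18897, -0.33901, -0.48711, -0.63242, -0.7741, -0.91135, -1.04338, -1.16944, -1.28879, -1.40077, -1.50472, -1.60005, -1.68622, -1.76273, -1.82914, -1.88507, -1.93021, -1.96429, -1.98712, -1.99857].
Lovász: ϑ = −83(-2*cos(pi/83))/(2+-(-1)*2*cos(pi/83)) = 83*cos(pi/83)/(cos(pi/83) + 1).
ϑ(G) ≈ 41.48513.
41 ≤ 83*cos(pi/83)/(cos(pi/83) + 1) ≤ 42: both strict.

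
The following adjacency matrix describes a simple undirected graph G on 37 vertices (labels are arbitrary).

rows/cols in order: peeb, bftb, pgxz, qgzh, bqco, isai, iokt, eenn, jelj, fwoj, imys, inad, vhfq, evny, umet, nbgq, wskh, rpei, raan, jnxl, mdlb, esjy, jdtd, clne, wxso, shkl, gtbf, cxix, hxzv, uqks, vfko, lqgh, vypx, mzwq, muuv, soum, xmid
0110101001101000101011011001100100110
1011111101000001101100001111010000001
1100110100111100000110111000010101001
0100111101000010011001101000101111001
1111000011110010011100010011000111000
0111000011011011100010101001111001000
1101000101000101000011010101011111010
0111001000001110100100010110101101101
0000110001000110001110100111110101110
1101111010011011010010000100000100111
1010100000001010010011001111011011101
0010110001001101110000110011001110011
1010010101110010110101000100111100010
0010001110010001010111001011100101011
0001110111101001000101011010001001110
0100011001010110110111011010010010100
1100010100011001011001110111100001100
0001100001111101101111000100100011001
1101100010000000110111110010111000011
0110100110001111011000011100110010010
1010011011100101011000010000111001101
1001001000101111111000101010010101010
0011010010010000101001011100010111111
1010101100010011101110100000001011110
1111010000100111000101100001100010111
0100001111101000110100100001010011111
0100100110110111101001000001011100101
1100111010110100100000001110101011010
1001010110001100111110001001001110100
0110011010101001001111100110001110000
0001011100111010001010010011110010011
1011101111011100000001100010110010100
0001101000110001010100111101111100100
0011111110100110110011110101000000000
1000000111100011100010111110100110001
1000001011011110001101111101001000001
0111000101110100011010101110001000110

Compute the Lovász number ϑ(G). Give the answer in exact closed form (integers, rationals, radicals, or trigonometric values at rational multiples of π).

deg(imys) = 18; N(imys) = {peeb, pgxz, bqco, vhfq, umet, rpei, mdlb, esjy, wxso, shkl, gtbf, cxix, uqks, vfko, vypx, mzwq, muuv, xmid}.
deg(shkl) = 18; N(shkl) = {bftb, iokt, eenn, jelj, fwoj, imys, vhfq, wskh, rpei, jnxl, jdtd, cxix, uqks, vypx, mzwq, muuv, soum, xmid}.
N(mdlb) = {peeb, pgxz, isai, iokt, jelj, fwoj, imys, evny, nbgq, rpei, raan, clne, hxzv, uqks, vfko, mzwq, muuv, xmid}, |N(mdlb)| = 18.
deg(vypx) = 18; N(vypx) = {qgzh, bqco, iokt, imys, inad, nbgq, rpei, jnxl, jdtd, clne, wxso, shkl, cxix, hxzv, uqks, vfko, lqgh, muuv}.
37-vertex 18-regular graph: strongly regular (37,18,8,9).
The 3 distinct eigenvalues: [18.0, 2.541381, -3.541381].
With N=37: ϑ(G) = 37·(-(-sqrt(37)/2 - 1/2))/(18−(-sqrt(37)/2 - 1/2)) = sqrt(37).
≈ 6.08276253 (to 8 d.p.).

sqrt(37)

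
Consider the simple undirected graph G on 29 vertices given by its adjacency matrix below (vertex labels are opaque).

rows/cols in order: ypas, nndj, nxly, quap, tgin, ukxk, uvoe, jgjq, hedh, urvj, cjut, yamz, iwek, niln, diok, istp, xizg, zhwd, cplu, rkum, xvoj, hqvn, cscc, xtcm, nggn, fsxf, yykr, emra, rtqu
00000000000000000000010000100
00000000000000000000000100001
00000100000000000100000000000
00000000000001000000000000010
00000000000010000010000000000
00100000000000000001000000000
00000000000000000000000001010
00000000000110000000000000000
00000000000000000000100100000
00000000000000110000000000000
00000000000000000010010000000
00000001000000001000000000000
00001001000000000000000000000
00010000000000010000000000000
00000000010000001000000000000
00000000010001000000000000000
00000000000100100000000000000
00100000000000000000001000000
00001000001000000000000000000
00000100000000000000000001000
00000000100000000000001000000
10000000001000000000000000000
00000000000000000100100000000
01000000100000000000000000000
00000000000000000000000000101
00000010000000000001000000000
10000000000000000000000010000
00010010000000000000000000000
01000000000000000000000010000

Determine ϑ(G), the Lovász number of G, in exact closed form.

Vertex fsxf has 2 neighbors: uvoe, rkum.
N(rtqu) = {nndj, nggn}, |N(rtqu)| = 2.
Vertex tgin has 2 neighbors: iwek, cplu.
Vertex rkum has 2 neighbors: ukxk, fsxf.
G on 29 vertices is 2-regular; a single 29-cycle (edge-transitive).
A has 15 distinct eigenvalues ≈ [2.0, 1.953, 1.815, 1.592, 1.295, 0.937, 0.535, 0.108, -0.324, -0.74, -1.122, -1.452, -1.714, -1.895, -1.988].
ϑ = −N·λ_min/(λ_max−λ_min) = −29·(-2*cos(pi/29))/(2−(-2*cos(pi/29))) = 29*cos(pi/29)/(cos(pi/29) + 1).
= 14.45738… (decimal).
Lovász sandwich 14 ≤ 29*cos(pi/29)/(cos(pi/29) + 1) ≤ 15: both strict.

29*cos(pi/29)/(cos(pi/29) + 1)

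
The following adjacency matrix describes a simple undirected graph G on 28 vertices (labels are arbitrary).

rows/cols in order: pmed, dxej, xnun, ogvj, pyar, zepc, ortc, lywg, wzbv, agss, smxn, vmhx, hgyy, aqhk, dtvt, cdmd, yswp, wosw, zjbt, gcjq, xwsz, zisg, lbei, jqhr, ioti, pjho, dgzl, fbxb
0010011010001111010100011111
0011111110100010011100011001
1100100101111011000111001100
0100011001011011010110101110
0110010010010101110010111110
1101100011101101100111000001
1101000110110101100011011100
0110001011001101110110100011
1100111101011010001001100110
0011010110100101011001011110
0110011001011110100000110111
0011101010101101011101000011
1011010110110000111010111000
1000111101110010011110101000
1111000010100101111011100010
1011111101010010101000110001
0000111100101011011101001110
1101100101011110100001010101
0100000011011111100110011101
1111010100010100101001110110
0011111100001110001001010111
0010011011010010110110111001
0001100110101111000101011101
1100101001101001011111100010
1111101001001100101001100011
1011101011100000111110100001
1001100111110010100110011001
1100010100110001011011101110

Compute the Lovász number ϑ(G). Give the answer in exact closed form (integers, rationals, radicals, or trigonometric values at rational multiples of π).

7

N(smxn) = {dxej, xnun, zepc, ortc, agss, vmhx, hgyy, aqhk, dtvt, yswp, lbei, jqhr, pjho, dgzl, fbxb}, |N(smxn)| = 15.
Vertex vmhx has 15 neighbors: xnun, ogvj, pyar, ortc, wzbv, smxn, hgyy, aqhk, cdmd, wosw, zjbt, gcjq, zisg, dgzl, fbxb.
deg(zepc) = 15; N(zepc) = {pmed, dxej, ogvj, pyar, wzbv, agss, smxn, hgyy, aqhk, cdmd, yswp, gcjq, xwsz, zisg, fbxb}.
Vertex wosw has 15 neighbors: pmed, dxej, ogvj, pyar, lywg, agss, vmhx, hgyy, aqhk, dtvt, yswp, zisg, jqhr, pjho, fbxb.
15-regular, N=28; this is K(8,2), the Kneser graph.
Distinct eigenvalues (to 6 d.p.): [15.0, 1.0, -5.0].
Lovász (edge-transitive): ϑ = −28·(-5)/((15)−(-5)) = 7.
ϑ(G) ≈ 7.0000.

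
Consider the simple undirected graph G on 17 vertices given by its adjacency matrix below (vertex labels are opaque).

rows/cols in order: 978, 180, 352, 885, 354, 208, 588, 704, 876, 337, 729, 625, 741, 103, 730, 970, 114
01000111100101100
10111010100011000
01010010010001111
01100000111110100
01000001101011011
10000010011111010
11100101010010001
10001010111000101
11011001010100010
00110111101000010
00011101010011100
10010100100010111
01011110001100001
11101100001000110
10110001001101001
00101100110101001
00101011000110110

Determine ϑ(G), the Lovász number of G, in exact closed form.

sqrt(17)

Vertex 729 has 8 neighbors: 885, 354, 208, 704, 337, 741, 103, 730.
N(978) = {180, 208, 588, 704, 876, 625, 103, 730}, |N(978)| = 8.
N(208) = {978, 588, 337, 729, 625, 741, 103, 970}, |N(208)| = 8.
Vertex 180 has 8 neighbors: 978, 352, 885, 354, 588, 876, 741, 103.
Regular of degree 8 on 17 vertices: Paley(17): SR with (k,λ,μ)=(8,3,4).
spec(A) ≈ [8.0, 1.5616, -2.5616] (distinct, 4 d.p.).
ϑ = −N·λ_min/(λ_max−λ_min) = −17·(-sqrt(17)/2 - 1/2)/(8−(-sqrt(17)/2 - 1/2)) = sqrt(17).
Numerically 4.123105626.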